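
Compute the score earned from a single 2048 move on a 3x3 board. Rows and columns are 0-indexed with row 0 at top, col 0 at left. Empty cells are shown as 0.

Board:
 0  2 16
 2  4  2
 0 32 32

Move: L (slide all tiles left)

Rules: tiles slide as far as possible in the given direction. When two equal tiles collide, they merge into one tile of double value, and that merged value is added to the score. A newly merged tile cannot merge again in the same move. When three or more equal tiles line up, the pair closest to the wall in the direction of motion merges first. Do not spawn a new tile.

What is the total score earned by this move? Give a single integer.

Answer: 64

Derivation:
Slide left:
row 0: [0, 2, 16] -> [2, 16, 0]  score +0 (running 0)
row 1: [2, 4, 2] -> [2, 4, 2]  score +0 (running 0)
row 2: [0, 32, 32] -> [64, 0, 0]  score +64 (running 64)
Board after move:
 2 16  0
 2  4  2
64  0  0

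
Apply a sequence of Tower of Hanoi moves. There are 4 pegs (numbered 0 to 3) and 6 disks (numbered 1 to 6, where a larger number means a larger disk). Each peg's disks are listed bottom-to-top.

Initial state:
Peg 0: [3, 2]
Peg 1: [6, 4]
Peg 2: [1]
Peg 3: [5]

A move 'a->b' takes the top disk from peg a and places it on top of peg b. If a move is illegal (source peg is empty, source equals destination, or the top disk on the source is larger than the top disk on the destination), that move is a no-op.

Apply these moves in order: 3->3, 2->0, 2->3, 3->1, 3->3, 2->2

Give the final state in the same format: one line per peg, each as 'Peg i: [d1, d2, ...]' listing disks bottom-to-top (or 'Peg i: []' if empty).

After move 1 (3->3):
Peg 0: [3, 2]
Peg 1: [6, 4]
Peg 2: [1]
Peg 3: [5]

After move 2 (2->0):
Peg 0: [3, 2, 1]
Peg 1: [6, 4]
Peg 2: []
Peg 3: [5]

After move 3 (2->3):
Peg 0: [3, 2, 1]
Peg 1: [6, 4]
Peg 2: []
Peg 3: [5]

After move 4 (3->1):
Peg 0: [3, 2, 1]
Peg 1: [6, 4]
Peg 2: []
Peg 3: [5]

After move 5 (3->3):
Peg 0: [3, 2, 1]
Peg 1: [6, 4]
Peg 2: []
Peg 3: [5]

After move 6 (2->2):
Peg 0: [3, 2, 1]
Peg 1: [6, 4]
Peg 2: []
Peg 3: [5]

Answer: Peg 0: [3, 2, 1]
Peg 1: [6, 4]
Peg 2: []
Peg 3: [5]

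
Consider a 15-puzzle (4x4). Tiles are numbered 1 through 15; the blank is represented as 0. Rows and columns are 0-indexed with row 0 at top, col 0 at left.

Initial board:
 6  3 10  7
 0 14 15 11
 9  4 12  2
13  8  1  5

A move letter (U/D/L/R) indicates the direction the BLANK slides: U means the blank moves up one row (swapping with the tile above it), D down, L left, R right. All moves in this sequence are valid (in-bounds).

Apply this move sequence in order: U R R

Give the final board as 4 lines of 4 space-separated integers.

After move 1 (U):
 0  3 10  7
 6 14 15 11
 9  4 12  2
13  8  1  5

After move 2 (R):
 3  0 10  7
 6 14 15 11
 9  4 12  2
13  8  1  5

After move 3 (R):
 3 10  0  7
 6 14 15 11
 9  4 12  2
13  8  1  5

Answer:  3 10  0  7
 6 14 15 11
 9  4 12  2
13  8  1  5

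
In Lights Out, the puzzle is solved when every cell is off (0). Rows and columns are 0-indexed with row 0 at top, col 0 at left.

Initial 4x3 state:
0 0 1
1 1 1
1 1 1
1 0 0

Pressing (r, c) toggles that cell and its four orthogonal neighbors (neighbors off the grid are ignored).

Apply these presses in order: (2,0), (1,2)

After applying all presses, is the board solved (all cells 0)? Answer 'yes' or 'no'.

After press 1 at (2,0):
0 0 1
0 1 1
0 0 1
0 0 0

After press 2 at (1,2):
0 0 0
0 0 0
0 0 0
0 0 0

Lights still on: 0

Answer: yes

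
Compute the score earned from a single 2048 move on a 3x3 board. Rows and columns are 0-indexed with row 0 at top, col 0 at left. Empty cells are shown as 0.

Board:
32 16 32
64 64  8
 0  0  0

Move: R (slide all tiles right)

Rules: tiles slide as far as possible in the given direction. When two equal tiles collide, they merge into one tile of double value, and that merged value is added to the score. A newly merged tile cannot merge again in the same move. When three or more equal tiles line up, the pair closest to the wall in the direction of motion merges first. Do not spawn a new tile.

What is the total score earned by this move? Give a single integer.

Slide right:
row 0: [32, 16, 32] -> [32, 16, 32]  score +0 (running 0)
row 1: [64, 64, 8] -> [0, 128, 8]  score +128 (running 128)
row 2: [0, 0, 0] -> [0, 0, 0]  score +0 (running 128)
Board after move:
 32  16  32
  0 128   8
  0   0   0

Answer: 128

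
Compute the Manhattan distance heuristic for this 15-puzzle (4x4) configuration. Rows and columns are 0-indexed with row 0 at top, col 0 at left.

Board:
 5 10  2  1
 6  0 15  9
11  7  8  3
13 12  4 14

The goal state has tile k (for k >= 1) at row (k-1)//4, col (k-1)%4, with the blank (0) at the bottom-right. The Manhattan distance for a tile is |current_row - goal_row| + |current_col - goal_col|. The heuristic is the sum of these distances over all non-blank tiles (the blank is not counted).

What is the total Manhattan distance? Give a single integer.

Tile 5: at (0,0), goal (1,0), distance |0-1|+|0-0| = 1
Tile 10: at (0,1), goal (2,1), distance |0-2|+|1-1| = 2
Tile 2: at (0,2), goal (0,1), distance |0-0|+|2-1| = 1
Tile 1: at (0,3), goal (0,0), distance |0-0|+|3-0| = 3
Tile 6: at (1,0), goal (1,1), distance |1-1|+|0-1| = 1
Tile 15: at (1,2), goal (3,2), distance |1-3|+|2-2| = 2
Tile 9: at (1,3), goal (2,0), distance |1-2|+|3-0| = 4
Tile 11: at (2,0), goal (2,2), distance |2-2|+|0-2| = 2
Tile 7: at (2,1), goal (1,2), distance |2-1|+|1-2| = 2
Tile 8: at (2,2), goal (1,3), distance |2-1|+|2-3| = 2
Tile 3: at (2,3), goal (0,2), distance |2-0|+|3-2| = 3
Tile 13: at (3,0), goal (3,0), distance |3-3|+|0-0| = 0
Tile 12: at (3,1), goal (2,3), distance |3-2|+|1-3| = 3
Tile 4: at (3,2), goal (0,3), distance |3-0|+|2-3| = 4
Tile 14: at (3,3), goal (3,1), distance |3-3|+|3-1| = 2
Sum: 1 + 2 + 1 + 3 + 1 + 2 + 4 + 2 + 2 + 2 + 3 + 0 + 3 + 4 + 2 = 32

Answer: 32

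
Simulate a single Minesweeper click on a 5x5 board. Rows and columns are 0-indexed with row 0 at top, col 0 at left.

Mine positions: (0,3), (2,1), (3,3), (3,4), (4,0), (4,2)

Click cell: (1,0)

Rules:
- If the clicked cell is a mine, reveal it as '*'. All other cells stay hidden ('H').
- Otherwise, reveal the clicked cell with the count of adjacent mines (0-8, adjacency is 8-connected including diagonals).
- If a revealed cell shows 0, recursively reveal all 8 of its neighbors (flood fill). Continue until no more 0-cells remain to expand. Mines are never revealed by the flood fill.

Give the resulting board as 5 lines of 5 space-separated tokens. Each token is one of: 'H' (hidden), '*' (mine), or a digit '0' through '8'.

H H H H H
1 H H H H
H H H H H
H H H H H
H H H H H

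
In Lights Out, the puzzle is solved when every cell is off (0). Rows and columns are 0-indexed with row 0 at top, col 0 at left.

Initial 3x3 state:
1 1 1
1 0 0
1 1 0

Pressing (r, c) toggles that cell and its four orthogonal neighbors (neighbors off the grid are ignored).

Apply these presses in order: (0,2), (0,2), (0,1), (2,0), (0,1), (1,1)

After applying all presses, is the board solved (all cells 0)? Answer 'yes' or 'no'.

Answer: no

Derivation:
After press 1 at (0,2):
1 0 0
1 0 1
1 1 0

After press 2 at (0,2):
1 1 1
1 0 0
1 1 0

After press 3 at (0,1):
0 0 0
1 1 0
1 1 0

After press 4 at (2,0):
0 0 0
0 1 0
0 0 0

After press 5 at (0,1):
1 1 1
0 0 0
0 0 0

After press 6 at (1,1):
1 0 1
1 1 1
0 1 0

Lights still on: 6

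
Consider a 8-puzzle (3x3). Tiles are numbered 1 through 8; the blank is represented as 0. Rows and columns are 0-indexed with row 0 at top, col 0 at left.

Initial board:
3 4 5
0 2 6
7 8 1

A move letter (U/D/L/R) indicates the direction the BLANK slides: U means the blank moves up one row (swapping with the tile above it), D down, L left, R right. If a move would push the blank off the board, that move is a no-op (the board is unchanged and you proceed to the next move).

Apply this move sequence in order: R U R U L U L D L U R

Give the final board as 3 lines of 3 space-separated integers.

Answer: 3 0 5
2 4 6
7 8 1

Derivation:
After move 1 (R):
3 4 5
2 0 6
7 8 1

After move 2 (U):
3 0 5
2 4 6
7 8 1

After move 3 (R):
3 5 0
2 4 6
7 8 1

After move 4 (U):
3 5 0
2 4 6
7 8 1

After move 5 (L):
3 0 5
2 4 6
7 8 1

After move 6 (U):
3 0 5
2 4 6
7 8 1

After move 7 (L):
0 3 5
2 4 6
7 8 1

After move 8 (D):
2 3 5
0 4 6
7 8 1

After move 9 (L):
2 3 5
0 4 6
7 8 1

After move 10 (U):
0 3 5
2 4 6
7 8 1

After move 11 (R):
3 0 5
2 4 6
7 8 1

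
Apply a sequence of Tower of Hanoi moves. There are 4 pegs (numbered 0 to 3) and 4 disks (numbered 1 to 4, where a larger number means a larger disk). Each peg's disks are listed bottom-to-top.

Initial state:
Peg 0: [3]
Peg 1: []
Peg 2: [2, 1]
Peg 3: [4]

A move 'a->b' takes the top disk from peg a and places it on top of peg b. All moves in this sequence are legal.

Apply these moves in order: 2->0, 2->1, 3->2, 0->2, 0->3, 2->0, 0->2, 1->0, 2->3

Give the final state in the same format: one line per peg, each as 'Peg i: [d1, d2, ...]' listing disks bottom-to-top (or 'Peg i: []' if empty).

Answer: Peg 0: [2]
Peg 1: []
Peg 2: [4]
Peg 3: [3, 1]

Derivation:
After move 1 (2->0):
Peg 0: [3, 1]
Peg 1: []
Peg 2: [2]
Peg 3: [4]

After move 2 (2->1):
Peg 0: [3, 1]
Peg 1: [2]
Peg 2: []
Peg 3: [4]

After move 3 (3->2):
Peg 0: [3, 1]
Peg 1: [2]
Peg 2: [4]
Peg 3: []

After move 4 (0->2):
Peg 0: [3]
Peg 1: [2]
Peg 2: [4, 1]
Peg 3: []

After move 5 (0->3):
Peg 0: []
Peg 1: [2]
Peg 2: [4, 1]
Peg 3: [3]

After move 6 (2->0):
Peg 0: [1]
Peg 1: [2]
Peg 2: [4]
Peg 3: [3]

After move 7 (0->2):
Peg 0: []
Peg 1: [2]
Peg 2: [4, 1]
Peg 3: [3]

After move 8 (1->0):
Peg 0: [2]
Peg 1: []
Peg 2: [4, 1]
Peg 3: [3]

After move 9 (2->3):
Peg 0: [2]
Peg 1: []
Peg 2: [4]
Peg 3: [3, 1]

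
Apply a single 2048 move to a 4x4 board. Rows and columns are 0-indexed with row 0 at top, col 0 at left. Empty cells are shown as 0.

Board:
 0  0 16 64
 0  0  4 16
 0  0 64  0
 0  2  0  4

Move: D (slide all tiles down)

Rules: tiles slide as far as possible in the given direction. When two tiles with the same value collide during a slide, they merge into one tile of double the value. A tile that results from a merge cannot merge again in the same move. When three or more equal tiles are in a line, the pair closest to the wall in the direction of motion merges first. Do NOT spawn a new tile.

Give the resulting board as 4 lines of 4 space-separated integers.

Slide down:
col 0: [0, 0, 0, 0] -> [0, 0, 0, 0]
col 1: [0, 0, 0, 2] -> [0, 0, 0, 2]
col 2: [16, 4, 64, 0] -> [0, 16, 4, 64]
col 3: [64, 16, 0, 4] -> [0, 64, 16, 4]

Answer:  0  0  0  0
 0  0 16 64
 0  0  4 16
 0  2 64  4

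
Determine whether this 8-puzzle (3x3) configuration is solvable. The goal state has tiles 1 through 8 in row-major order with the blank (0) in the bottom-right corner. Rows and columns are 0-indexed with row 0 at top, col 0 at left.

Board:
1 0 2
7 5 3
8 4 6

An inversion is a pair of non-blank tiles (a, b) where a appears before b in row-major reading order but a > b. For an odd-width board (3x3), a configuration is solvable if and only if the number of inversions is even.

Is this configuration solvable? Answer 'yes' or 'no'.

Answer: yes

Derivation:
Inversions (pairs i<j in row-major order where tile[i] > tile[j] > 0): 8
8 is even, so the puzzle is solvable.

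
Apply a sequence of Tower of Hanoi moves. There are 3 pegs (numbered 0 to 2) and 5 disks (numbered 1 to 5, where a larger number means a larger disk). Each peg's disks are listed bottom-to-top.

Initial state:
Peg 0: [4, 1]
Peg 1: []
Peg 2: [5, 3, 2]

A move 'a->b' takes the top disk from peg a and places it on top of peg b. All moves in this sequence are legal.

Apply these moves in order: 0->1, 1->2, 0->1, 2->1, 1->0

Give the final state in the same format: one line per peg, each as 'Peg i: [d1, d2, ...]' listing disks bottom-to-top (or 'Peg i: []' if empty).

After move 1 (0->1):
Peg 0: [4]
Peg 1: [1]
Peg 2: [5, 3, 2]

After move 2 (1->2):
Peg 0: [4]
Peg 1: []
Peg 2: [5, 3, 2, 1]

After move 3 (0->1):
Peg 0: []
Peg 1: [4]
Peg 2: [5, 3, 2, 1]

After move 4 (2->1):
Peg 0: []
Peg 1: [4, 1]
Peg 2: [5, 3, 2]

After move 5 (1->0):
Peg 0: [1]
Peg 1: [4]
Peg 2: [5, 3, 2]

Answer: Peg 0: [1]
Peg 1: [4]
Peg 2: [5, 3, 2]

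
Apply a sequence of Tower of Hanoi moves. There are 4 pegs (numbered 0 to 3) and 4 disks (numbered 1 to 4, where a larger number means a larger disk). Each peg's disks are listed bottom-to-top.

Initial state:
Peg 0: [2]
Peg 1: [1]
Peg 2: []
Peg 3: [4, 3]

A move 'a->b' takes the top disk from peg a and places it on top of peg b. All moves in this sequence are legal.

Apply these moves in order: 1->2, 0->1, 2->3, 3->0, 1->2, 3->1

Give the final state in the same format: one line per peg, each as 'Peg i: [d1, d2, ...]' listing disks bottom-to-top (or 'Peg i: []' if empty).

After move 1 (1->2):
Peg 0: [2]
Peg 1: []
Peg 2: [1]
Peg 3: [4, 3]

After move 2 (0->1):
Peg 0: []
Peg 1: [2]
Peg 2: [1]
Peg 3: [4, 3]

After move 3 (2->3):
Peg 0: []
Peg 1: [2]
Peg 2: []
Peg 3: [4, 3, 1]

After move 4 (3->0):
Peg 0: [1]
Peg 1: [2]
Peg 2: []
Peg 3: [4, 3]

After move 5 (1->2):
Peg 0: [1]
Peg 1: []
Peg 2: [2]
Peg 3: [4, 3]

After move 6 (3->1):
Peg 0: [1]
Peg 1: [3]
Peg 2: [2]
Peg 3: [4]

Answer: Peg 0: [1]
Peg 1: [3]
Peg 2: [2]
Peg 3: [4]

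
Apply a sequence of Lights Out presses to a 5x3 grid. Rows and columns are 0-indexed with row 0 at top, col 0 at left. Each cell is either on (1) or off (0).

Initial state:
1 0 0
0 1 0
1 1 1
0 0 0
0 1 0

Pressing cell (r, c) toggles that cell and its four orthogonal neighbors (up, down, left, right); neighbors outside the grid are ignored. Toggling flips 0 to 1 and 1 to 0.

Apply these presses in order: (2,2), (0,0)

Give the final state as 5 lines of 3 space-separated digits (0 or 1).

After press 1 at (2,2):
1 0 0
0 1 1
1 0 0
0 0 1
0 1 0

After press 2 at (0,0):
0 1 0
1 1 1
1 0 0
0 0 1
0 1 0

Answer: 0 1 0
1 1 1
1 0 0
0 0 1
0 1 0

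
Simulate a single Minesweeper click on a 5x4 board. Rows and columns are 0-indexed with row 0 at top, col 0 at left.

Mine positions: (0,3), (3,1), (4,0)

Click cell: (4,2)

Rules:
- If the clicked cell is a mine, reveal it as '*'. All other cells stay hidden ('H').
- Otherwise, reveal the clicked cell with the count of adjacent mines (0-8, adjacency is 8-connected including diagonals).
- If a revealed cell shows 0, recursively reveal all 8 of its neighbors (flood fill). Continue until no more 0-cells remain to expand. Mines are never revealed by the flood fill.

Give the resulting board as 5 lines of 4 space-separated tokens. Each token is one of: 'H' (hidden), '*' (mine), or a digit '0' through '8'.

H H H H
H H H H
H H H H
H H H H
H H 1 H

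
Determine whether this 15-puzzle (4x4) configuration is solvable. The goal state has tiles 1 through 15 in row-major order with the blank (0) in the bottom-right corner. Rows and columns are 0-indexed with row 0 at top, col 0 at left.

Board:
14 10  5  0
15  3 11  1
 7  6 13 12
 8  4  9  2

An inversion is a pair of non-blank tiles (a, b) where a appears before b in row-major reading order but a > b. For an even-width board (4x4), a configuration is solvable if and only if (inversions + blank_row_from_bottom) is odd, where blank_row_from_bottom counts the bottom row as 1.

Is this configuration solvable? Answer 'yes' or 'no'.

Inversions: 64
Blank is in row 0 (0-indexed from top), which is row 4 counting from the bottom (bottom = 1).
64 + 4 = 68, which is even, so the puzzle is not solvable.

Answer: no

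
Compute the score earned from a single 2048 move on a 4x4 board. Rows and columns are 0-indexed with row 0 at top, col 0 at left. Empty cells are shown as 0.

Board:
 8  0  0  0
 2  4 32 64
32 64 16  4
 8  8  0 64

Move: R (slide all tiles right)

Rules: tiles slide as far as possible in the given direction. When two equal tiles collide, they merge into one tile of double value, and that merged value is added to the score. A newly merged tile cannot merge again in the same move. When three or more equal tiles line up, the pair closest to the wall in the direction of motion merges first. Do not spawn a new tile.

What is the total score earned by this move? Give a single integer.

Answer: 16

Derivation:
Slide right:
row 0: [8, 0, 0, 0] -> [0, 0, 0, 8]  score +0 (running 0)
row 1: [2, 4, 32, 64] -> [2, 4, 32, 64]  score +0 (running 0)
row 2: [32, 64, 16, 4] -> [32, 64, 16, 4]  score +0 (running 0)
row 3: [8, 8, 0, 64] -> [0, 0, 16, 64]  score +16 (running 16)
Board after move:
 0  0  0  8
 2  4 32 64
32 64 16  4
 0  0 16 64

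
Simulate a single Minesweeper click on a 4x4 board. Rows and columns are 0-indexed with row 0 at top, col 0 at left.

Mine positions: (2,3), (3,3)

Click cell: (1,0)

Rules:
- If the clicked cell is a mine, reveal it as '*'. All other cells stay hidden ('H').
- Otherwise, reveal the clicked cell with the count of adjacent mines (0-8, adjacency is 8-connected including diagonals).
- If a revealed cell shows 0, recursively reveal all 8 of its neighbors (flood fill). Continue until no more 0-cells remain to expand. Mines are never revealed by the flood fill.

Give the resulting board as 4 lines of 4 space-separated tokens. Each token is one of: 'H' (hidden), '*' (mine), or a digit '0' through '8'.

0 0 0 0
0 0 1 1
0 0 2 H
0 0 2 H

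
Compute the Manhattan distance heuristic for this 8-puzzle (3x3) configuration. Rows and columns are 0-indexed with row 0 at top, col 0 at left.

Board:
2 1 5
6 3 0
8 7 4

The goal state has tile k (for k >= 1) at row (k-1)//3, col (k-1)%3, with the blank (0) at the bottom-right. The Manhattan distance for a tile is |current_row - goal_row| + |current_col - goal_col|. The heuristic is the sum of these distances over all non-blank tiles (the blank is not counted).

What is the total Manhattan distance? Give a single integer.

Tile 2: at (0,0), goal (0,1), distance |0-0|+|0-1| = 1
Tile 1: at (0,1), goal (0,0), distance |0-0|+|1-0| = 1
Tile 5: at (0,2), goal (1,1), distance |0-1|+|2-1| = 2
Tile 6: at (1,0), goal (1,2), distance |1-1|+|0-2| = 2
Tile 3: at (1,1), goal (0,2), distance |1-0|+|1-2| = 2
Tile 8: at (2,0), goal (2,1), distance |2-2|+|0-1| = 1
Tile 7: at (2,1), goal (2,0), distance |2-2|+|1-0| = 1
Tile 4: at (2,2), goal (1,0), distance |2-1|+|2-0| = 3
Sum: 1 + 1 + 2 + 2 + 2 + 1 + 1 + 3 = 13

Answer: 13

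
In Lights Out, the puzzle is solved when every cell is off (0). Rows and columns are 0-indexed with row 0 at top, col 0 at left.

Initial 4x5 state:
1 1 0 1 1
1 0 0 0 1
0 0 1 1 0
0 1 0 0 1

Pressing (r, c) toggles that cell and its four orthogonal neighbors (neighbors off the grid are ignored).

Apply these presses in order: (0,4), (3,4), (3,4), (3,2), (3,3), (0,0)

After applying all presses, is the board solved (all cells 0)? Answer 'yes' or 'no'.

After press 1 at (0,4):
1 1 0 0 0
1 0 0 0 0
0 0 1 1 0
0 1 0 0 1

After press 2 at (3,4):
1 1 0 0 0
1 0 0 0 0
0 0 1 1 1
0 1 0 1 0

After press 3 at (3,4):
1 1 0 0 0
1 0 0 0 0
0 0 1 1 0
0 1 0 0 1

After press 4 at (3,2):
1 1 0 0 0
1 0 0 0 0
0 0 0 1 0
0 0 1 1 1

After press 5 at (3,3):
1 1 0 0 0
1 0 0 0 0
0 0 0 0 0
0 0 0 0 0

After press 6 at (0,0):
0 0 0 0 0
0 0 0 0 0
0 0 0 0 0
0 0 0 0 0

Lights still on: 0

Answer: yes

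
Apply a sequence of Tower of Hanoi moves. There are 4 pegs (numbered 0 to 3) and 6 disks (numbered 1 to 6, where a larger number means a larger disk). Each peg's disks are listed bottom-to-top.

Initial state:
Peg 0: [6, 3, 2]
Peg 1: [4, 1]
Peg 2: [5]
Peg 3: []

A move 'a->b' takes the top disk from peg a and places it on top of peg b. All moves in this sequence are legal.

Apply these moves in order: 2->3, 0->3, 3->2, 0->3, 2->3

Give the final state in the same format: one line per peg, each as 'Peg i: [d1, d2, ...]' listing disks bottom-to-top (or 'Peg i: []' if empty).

After move 1 (2->3):
Peg 0: [6, 3, 2]
Peg 1: [4, 1]
Peg 2: []
Peg 3: [5]

After move 2 (0->3):
Peg 0: [6, 3]
Peg 1: [4, 1]
Peg 2: []
Peg 3: [5, 2]

After move 3 (3->2):
Peg 0: [6, 3]
Peg 1: [4, 1]
Peg 2: [2]
Peg 3: [5]

After move 4 (0->3):
Peg 0: [6]
Peg 1: [4, 1]
Peg 2: [2]
Peg 3: [5, 3]

After move 5 (2->3):
Peg 0: [6]
Peg 1: [4, 1]
Peg 2: []
Peg 3: [5, 3, 2]

Answer: Peg 0: [6]
Peg 1: [4, 1]
Peg 2: []
Peg 3: [5, 3, 2]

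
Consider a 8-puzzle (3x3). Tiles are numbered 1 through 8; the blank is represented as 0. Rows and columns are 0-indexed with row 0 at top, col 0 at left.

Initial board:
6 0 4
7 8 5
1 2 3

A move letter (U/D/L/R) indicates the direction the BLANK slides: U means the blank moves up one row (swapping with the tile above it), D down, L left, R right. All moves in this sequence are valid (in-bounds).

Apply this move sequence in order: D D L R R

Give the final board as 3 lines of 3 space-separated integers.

Answer: 6 8 4
7 2 5
1 3 0

Derivation:
After move 1 (D):
6 8 4
7 0 5
1 2 3

After move 2 (D):
6 8 4
7 2 5
1 0 3

After move 3 (L):
6 8 4
7 2 5
0 1 3

After move 4 (R):
6 8 4
7 2 5
1 0 3

After move 5 (R):
6 8 4
7 2 5
1 3 0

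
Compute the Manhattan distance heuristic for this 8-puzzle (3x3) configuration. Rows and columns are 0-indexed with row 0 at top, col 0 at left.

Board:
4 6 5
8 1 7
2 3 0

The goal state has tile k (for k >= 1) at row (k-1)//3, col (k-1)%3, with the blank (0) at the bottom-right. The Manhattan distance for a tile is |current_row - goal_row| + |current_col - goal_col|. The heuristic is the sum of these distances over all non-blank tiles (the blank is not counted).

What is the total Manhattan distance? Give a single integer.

Answer: 18

Derivation:
Tile 4: at (0,0), goal (1,0), distance |0-1|+|0-0| = 1
Tile 6: at (0,1), goal (1,2), distance |0-1|+|1-2| = 2
Tile 5: at (0,2), goal (1,1), distance |0-1|+|2-1| = 2
Tile 8: at (1,0), goal (2,1), distance |1-2|+|0-1| = 2
Tile 1: at (1,1), goal (0,0), distance |1-0|+|1-0| = 2
Tile 7: at (1,2), goal (2,0), distance |1-2|+|2-0| = 3
Tile 2: at (2,0), goal (0,1), distance |2-0|+|0-1| = 3
Tile 3: at (2,1), goal (0,2), distance |2-0|+|1-2| = 3
Sum: 1 + 2 + 2 + 2 + 2 + 3 + 3 + 3 = 18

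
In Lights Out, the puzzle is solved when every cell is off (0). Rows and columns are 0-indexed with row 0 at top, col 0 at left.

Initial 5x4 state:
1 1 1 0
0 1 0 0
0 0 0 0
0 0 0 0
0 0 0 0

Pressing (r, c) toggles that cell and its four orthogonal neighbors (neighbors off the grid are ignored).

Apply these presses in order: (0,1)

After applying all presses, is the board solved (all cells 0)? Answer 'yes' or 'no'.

After press 1 at (0,1):
0 0 0 0
0 0 0 0
0 0 0 0
0 0 0 0
0 0 0 0

Lights still on: 0

Answer: yes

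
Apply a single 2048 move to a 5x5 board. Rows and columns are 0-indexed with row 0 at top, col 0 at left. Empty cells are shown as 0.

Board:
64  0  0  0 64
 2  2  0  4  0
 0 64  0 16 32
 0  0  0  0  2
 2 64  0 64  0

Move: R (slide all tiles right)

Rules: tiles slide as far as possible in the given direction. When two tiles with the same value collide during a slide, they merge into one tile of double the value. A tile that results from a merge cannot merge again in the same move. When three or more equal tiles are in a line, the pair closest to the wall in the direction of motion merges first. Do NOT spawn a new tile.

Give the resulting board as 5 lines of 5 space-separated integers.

Answer:   0   0   0   0 128
  0   0   0   4   4
  0   0  64  16  32
  0   0   0   0   2
  0   0   0   2 128

Derivation:
Slide right:
row 0: [64, 0, 0, 0, 64] -> [0, 0, 0, 0, 128]
row 1: [2, 2, 0, 4, 0] -> [0, 0, 0, 4, 4]
row 2: [0, 64, 0, 16, 32] -> [0, 0, 64, 16, 32]
row 3: [0, 0, 0, 0, 2] -> [0, 0, 0, 0, 2]
row 4: [2, 64, 0, 64, 0] -> [0, 0, 0, 2, 128]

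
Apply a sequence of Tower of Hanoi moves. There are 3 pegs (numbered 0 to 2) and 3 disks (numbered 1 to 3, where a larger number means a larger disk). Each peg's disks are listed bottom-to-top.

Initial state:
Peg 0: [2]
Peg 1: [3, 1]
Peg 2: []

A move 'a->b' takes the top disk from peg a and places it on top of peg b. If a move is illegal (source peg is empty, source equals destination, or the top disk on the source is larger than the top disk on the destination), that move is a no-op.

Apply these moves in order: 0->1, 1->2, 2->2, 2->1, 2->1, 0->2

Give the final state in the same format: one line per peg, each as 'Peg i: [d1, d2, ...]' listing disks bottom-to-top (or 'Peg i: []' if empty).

After move 1 (0->1):
Peg 0: [2]
Peg 1: [3, 1]
Peg 2: []

After move 2 (1->2):
Peg 0: [2]
Peg 1: [3]
Peg 2: [1]

After move 3 (2->2):
Peg 0: [2]
Peg 1: [3]
Peg 2: [1]

After move 4 (2->1):
Peg 0: [2]
Peg 1: [3, 1]
Peg 2: []

After move 5 (2->1):
Peg 0: [2]
Peg 1: [3, 1]
Peg 2: []

After move 6 (0->2):
Peg 0: []
Peg 1: [3, 1]
Peg 2: [2]

Answer: Peg 0: []
Peg 1: [3, 1]
Peg 2: [2]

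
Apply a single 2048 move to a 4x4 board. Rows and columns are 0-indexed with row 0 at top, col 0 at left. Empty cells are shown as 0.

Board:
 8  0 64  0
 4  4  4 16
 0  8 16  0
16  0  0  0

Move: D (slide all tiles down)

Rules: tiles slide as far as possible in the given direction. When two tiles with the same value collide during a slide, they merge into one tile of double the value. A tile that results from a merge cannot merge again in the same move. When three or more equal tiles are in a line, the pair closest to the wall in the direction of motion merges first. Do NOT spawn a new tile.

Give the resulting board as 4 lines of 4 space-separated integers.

Answer:  0  0  0  0
 8  0 64  0
 4  4  4  0
16  8 16 16

Derivation:
Slide down:
col 0: [8, 4, 0, 16] -> [0, 8, 4, 16]
col 1: [0, 4, 8, 0] -> [0, 0, 4, 8]
col 2: [64, 4, 16, 0] -> [0, 64, 4, 16]
col 3: [0, 16, 0, 0] -> [0, 0, 0, 16]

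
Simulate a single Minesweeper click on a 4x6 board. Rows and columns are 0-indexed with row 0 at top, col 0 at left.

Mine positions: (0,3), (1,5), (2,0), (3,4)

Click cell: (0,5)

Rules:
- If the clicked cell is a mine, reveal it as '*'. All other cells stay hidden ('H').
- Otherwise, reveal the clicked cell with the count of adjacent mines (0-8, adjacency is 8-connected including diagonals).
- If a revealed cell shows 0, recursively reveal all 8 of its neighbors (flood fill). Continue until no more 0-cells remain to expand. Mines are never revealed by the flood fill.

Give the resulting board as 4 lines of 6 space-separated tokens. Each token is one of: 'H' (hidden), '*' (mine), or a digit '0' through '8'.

H H H H H 1
H H H H H H
H H H H H H
H H H H H H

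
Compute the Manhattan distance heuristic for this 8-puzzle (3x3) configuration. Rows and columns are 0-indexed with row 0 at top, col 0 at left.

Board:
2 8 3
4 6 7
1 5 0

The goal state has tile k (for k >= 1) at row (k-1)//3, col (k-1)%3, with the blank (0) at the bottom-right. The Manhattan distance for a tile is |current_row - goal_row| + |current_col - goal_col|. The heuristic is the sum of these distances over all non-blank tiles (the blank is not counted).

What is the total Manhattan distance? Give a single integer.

Tile 2: (0,0)->(0,1) = 1
Tile 8: (0,1)->(2,1) = 2
Tile 3: (0,2)->(0,2) = 0
Tile 4: (1,0)->(1,0) = 0
Tile 6: (1,1)->(1,2) = 1
Tile 7: (1,2)->(2,0) = 3
Tile 1: (2,0)->(0,0) = 2
Tile 5: (2,1)->(1,1) = 1
Sum: 1 + 2 + 0 + 0 + 1 + 3 + 2 + 1 = 10

Answer: 10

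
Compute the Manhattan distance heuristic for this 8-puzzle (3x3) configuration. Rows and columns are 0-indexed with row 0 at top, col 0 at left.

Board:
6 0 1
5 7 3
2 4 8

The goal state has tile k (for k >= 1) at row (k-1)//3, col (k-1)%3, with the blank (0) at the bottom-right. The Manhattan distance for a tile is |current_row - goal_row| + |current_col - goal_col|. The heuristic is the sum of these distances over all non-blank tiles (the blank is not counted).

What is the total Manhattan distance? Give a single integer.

Answer: 15

Derivation:
Tile 6: (0,0)->(1,2) = 3
Tile 1: (0,2)->(0,0) = 2
Tile 5: (1,0)->(1,1) = 1
Tile 7: (1,1)->(2,0) = 2
Tile 3: (1,2)->(0,2) = 1
Tile 2: (2,0)->(0,1) = 3
Tile 4: (2,1)->(1,0) = 2
Tile 8: (2,2)->(2,1) = 1
Sum: 3 + 2 + 1 + 2 + 1 + 3 + 2 + 1 = 15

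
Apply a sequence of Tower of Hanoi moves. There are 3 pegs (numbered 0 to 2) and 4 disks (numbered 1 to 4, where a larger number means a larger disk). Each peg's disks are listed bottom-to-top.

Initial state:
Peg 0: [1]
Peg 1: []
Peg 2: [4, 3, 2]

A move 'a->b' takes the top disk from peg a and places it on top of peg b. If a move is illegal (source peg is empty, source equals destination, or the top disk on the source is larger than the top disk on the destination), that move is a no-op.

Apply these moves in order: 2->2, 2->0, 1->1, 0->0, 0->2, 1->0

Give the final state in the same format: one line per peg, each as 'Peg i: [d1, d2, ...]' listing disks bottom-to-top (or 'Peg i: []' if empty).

Answer: Peg 0: []
Peg 1: []
Peg 2: [4, 3, 2, 1]

Derivation:
After move 1 (2->2):
Peg 0: [1]
Peg 1: []
Peg 2: [4, 3, 2]

After move 2 (2->0):
Peg 0: [1]
Peg 1: []
Peg 2: [4, 3, 2]

After move 3 (1->1):
Peg 0: [1]
Peg 1: []
Peg 2: [4, 3, 2]

After move 4 (0->0):
Peg 0: [1]
Peg 1: []
Peg 2: [4, 3, 2]

After move 5 (0->2):
Peg 0: []
Peg 1: []
Peg 2: [4, 3, 2, 1]

After move 6 (1->0):
Peg 0: []
Peg 1: []
Peg 2: [4, 3, 2, 1]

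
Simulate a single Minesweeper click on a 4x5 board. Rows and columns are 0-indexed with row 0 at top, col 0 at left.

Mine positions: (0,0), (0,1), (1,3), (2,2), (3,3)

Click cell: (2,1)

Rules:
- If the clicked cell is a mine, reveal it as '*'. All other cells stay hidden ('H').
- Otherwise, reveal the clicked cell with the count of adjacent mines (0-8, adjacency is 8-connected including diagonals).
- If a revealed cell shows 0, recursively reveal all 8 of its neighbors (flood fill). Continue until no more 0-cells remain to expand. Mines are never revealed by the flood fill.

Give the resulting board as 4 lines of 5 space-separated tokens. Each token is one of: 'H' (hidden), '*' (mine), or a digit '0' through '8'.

H H H H H
H H H H H
H 1 H H H
H H H H H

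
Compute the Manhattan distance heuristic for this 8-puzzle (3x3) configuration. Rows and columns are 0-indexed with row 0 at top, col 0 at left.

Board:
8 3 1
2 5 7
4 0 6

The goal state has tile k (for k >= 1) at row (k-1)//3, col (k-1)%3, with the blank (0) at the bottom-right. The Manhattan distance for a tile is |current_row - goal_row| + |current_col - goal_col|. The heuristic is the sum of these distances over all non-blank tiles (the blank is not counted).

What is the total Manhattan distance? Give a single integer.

Tile 8: at (0,0), goal (2,1), distance |0-2|+|0-1| = 3
Tile 3: at (0,1), goal (0,2), distance |0-0|+|1-2| = 1
Tile 1: at (0,2), goal (0,0), distance |0-0|+|2-0| = 2
Tile 2: at (1,0), goal (0,1), distance |1-0|+|0-1| = 2
Tile 5: at (1,1), goal (1,1), distance |1-1|+|1-1| = 0
Tile 7: at (1,2), goal (2,0), distance |1-2|+|2-0| = 3
Tile 4: at (2,0), goal (1,0), distance |2-1|+|0-0| = 1
Tile 6: at (2,2), goal (1,2), distance |2-1|+|2-2| = 1
Sum: 3 + 1 + 2 + 2 + 0 + 3 + 1 + 1 = 13

Answer: 13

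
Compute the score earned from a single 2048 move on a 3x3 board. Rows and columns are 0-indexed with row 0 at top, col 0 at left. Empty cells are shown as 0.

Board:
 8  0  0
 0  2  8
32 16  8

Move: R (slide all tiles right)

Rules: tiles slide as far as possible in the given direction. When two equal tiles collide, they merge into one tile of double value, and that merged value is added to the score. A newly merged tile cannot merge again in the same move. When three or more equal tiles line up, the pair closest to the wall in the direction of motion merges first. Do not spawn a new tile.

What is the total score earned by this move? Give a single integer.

Answer: 0

Derivation:
Slide right:
row 0: [8, 0, 0] -> [0, 0, 8]  score +0 (running 0)
row 1: [0, 2, 8] -> [0, 2, 8]  score +0 (running 0)
row 2: [32, 16, 8] -> [32, 16, 8]  score +0 (running 0)
Board after move:
 0  0  8
 0  2  8
32 16  8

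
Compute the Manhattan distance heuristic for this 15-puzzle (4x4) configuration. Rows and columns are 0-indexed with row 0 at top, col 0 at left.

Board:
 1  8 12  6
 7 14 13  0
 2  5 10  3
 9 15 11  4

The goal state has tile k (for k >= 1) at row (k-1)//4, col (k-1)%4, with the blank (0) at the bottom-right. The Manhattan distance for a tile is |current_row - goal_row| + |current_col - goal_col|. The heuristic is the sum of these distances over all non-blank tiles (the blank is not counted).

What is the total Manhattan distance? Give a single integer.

Answer: 32

Derivation:
Tile 1: (0,0)->(0,0) = 0
Tile 8: (0,1)->(1,3) = 3
Tile 12: (0,2)->(2,3) = 3
Tile 6: (0,3)->(1,1) = 3
Tile 7: (1,0)->(1,2) = 2
Tile 14: (1,1)->(3,1) = 2
Tile 13: (1,2)->(3,0) = 4
Tile 2: (2,0)->(0,1) = 3
Tile 5: (2,1)->(1,0) = 2
Tile 10: (2,2)->(2,1) = 1
Tile 3: (2,3)->(0,2) = 3
Tile 9: (3,0)->(2,0) = 1
Tile 15: (3,1)->(3,2) = 1
Tile 11: (3,2)->(2,2) = 1
Tile 4: (3,3)->(0,3) = 3
Sum: 0 + 3 + 3 + 3 + 2 + 2 + 4 + 3 + 2 + 1 + 3 + 1 + 1 + 1 + 3 = 32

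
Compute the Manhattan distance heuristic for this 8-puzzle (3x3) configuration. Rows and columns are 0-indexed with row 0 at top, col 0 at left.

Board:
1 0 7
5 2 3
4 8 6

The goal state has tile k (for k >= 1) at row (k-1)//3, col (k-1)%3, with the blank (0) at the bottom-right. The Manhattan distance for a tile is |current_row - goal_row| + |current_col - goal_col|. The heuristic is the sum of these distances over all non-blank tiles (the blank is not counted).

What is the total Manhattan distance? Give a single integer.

Tile 1: at (0,0), goal (0,0), distance |0-0|+|0-0| = 0
Tile 7: at (0,2), goal (2,0), distance |0-2|+|2-0| = 4
Tile 5: at (1,0), goal (1,1), distance |1-1|+|0-1| = 1
Tile 2: at (1,1), goal (0,1), distance |1-0|+|1-1| = 1
Tile 3: at (1,2), goal (0,2), distance |1-0|+|2-2| = 1
Tile 4: at (2,0), goal (1,0), distance |2-1|+|0-0| = 1
Tile 8: at (2,1), goal (2,1), distance |2-2|+|1-1| = 0
Tile 6: at (2,2), goal (1,2), distance |2-1|+|2-2| = 1
Sum: 0 + 4 + 1 + 1 + 1 + 1 + 0 + 1 = 9

Answer: 9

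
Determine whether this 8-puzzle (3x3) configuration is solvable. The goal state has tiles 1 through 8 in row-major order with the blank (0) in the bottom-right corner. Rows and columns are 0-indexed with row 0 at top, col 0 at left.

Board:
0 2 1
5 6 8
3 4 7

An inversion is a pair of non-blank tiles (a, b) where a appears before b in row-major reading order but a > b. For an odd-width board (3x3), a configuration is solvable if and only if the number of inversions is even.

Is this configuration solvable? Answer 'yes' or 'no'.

Answer: yes

Derivation:
Inversions (pairs i<j in row-major order where tile[i] > tile[j] > 0): 8
8 is even, so the puzzle is solvable.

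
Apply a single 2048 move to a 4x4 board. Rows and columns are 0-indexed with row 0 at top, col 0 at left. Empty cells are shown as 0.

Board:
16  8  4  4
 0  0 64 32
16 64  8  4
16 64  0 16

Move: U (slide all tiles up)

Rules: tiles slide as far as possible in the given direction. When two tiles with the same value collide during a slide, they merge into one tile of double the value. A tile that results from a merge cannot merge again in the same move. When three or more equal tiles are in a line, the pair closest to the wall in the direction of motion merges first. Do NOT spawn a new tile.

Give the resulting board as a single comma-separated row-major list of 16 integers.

Slide up:
col 0: [16, 0, 16, 16] -> [32, 16, 0, 0]
col 1: [8, 0, 64, 64] -> [8, 128, 0, 0]
col 2: [4, 64, 8, 0] -> [4, 64, 8, 0]
col 3: [4, 32, 4, 16] -> [4, 32, 4, 16]

Answer: 32, 8, 4, 4, 16, 128, 64, 32, 0, 0, 8, 4, 0, 0, 0, 16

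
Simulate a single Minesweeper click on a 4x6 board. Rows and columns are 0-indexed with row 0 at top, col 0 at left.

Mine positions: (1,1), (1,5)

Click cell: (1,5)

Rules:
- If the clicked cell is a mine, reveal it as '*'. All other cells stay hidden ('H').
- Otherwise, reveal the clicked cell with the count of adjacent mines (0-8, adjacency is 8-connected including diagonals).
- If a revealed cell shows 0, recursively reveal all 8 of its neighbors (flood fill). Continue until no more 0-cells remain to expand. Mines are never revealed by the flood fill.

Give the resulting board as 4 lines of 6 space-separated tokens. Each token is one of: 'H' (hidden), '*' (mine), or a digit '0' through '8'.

H H H H H H
H H H H H *
H H H H H H
H H H H H H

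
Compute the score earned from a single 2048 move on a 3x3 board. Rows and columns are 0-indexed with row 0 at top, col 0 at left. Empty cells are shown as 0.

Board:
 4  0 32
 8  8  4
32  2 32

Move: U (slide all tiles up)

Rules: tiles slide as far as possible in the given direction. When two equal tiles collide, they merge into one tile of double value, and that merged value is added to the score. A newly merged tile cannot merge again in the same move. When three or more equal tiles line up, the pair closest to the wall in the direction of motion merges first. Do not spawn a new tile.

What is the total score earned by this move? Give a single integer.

Answer: 0

Derivation:
Slide up:
col 0: [4, 8, 32] -> [4, 8, 32]  score +0 (running 0)
col 1: [0, 8, 2] -> [8, 2, 0]  score +0 (running 0)
col 2: [32, 4, 32] -> [32, 4, 32]  score +0 (running 0)
Board after move:
 4  8 32
 8  2  4
32  0 32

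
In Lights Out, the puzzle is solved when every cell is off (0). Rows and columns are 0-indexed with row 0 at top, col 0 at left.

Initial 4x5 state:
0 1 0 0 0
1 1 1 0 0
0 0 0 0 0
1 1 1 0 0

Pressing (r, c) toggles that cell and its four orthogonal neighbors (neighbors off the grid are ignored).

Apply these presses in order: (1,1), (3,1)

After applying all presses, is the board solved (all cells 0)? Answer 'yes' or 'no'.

After press 1 at (1,1):
0 0 0 0 0
0 0 0 0 0
0 1 0 0 0
1 1 1 0 0

After press 2 at (3,1):
0 0 0 0 0
0 0 0 0 0
0 0 0 0 0
0 0 0 0 0

Lights still on: 0

Answer: yes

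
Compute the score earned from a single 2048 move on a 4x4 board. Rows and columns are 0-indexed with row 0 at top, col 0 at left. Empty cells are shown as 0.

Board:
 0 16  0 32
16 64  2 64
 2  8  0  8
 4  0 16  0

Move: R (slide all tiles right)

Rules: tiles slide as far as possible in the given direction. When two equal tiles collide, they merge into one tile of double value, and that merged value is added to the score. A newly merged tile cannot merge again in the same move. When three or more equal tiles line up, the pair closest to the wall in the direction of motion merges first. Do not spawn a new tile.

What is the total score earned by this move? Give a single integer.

Answer: 16

Derivation:
Slide right:
row 0: [0, 16, 0, 32] -> [0, 0, 16, 32]  score +0 (running 0)
row 1: [16, 64, 2, 64] -> [16, 64, 2, 64]  score +0 (running 0)
row 2: [2, 8, 0, 8] -> [0, 0, 2, 16]  score +16 (running 16)
row 3: [4, 0, 16, 0] -> [0, 0, 4, 16]  score +0 (running 16)
Board after move:
 0  0 16 32
16 64  2 64
 0  0  2 16
 0  0  4 16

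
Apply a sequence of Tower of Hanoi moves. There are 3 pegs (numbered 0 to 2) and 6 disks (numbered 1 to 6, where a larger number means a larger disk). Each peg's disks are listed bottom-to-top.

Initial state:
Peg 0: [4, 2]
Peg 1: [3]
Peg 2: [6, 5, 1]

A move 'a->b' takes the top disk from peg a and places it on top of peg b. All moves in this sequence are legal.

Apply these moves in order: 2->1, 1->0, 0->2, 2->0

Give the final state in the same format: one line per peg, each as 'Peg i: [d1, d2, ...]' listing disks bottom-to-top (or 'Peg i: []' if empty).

After move 1 (2->1):
Peg 0: [4, 2]
Peg 1: [3, 1]
Peg 2: [6, 5]

After move 2 (1->0):
Peg 0: [4, 2, 1]
Peg 1: [3]
Peg 2: [6, 5]

After move 3 (0->2):
Peg 0: [4, 2]
Peg 1: [3]
Peg 2: [6, 5, 1]

After move 4 (2->0):
Peg 0: [4, 2, 1]
Peg 1: [3]
Peg 2: [6, 5]

Answer: Peg 0: [4, 2, 1]
Peg 1: [3]
Peg 2: [6, 5]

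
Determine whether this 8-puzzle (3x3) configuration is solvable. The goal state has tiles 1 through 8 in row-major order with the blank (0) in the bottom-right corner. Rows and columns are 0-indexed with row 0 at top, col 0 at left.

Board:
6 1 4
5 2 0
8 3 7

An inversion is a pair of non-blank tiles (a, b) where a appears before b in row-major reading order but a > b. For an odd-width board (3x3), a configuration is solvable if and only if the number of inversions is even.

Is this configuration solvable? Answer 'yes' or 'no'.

Inversions (pairs i<j in row-major order where tile[i] > tile[j] > 0): 11
11 is odd, so the puzzle is not solvable.

Answer: no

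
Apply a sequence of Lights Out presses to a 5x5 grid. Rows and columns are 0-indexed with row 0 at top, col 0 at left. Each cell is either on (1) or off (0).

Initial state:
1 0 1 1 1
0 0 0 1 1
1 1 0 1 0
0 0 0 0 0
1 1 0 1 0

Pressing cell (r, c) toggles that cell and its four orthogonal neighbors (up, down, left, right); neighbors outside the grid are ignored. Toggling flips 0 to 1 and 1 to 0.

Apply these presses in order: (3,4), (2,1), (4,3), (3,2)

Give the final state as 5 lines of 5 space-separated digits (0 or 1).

After press 1 at (3,4):
1 0 1 1 1
0 0 0 1 1
1 1 0 1 1
0 0 0 1 1
1 1 0 1 1

After press 2 at (2,1):
1 0 1 1 1
0 1 0 1 1
0 0 1 1 1
0 1 0 1 1
1 1 0 1 1

After press 3 at (4,3):
1 0 1 1 1
0 1 0 1 1
0 0 1 1 1
0 1 0 0 1
1 1 1 0 0

After press 4 at (3,2):
1 0 1 1 1
0 1 0 1 1
0 0 0 1 1
0 0 1 1 1
1 1 0 0 0

Answer: 1 0 1 1 1
0 1 0 1 1
0 0 0 1 1
0 0 1 1 1
1 1 0 0 0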